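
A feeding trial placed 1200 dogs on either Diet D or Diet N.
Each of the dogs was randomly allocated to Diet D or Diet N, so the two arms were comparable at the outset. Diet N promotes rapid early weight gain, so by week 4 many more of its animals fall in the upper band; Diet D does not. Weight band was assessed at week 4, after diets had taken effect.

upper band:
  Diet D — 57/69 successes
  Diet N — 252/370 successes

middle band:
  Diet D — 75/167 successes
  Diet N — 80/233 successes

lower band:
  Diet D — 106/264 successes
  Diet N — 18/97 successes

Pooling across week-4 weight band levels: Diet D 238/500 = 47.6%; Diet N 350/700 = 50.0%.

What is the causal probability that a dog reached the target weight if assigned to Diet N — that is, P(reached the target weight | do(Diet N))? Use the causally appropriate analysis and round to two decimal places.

Week-4 weight band is recorded after the diet and is itself shifted by it — it sits on the causal path from diet to outcome. Conditioning on a mediator would strip out part of the effect we want; the pooled comparison gives the total causal effect.
So P(outcome | do(Diet N)) is just the pooled rate for Diet N: 350/700 = 0.500.

0.50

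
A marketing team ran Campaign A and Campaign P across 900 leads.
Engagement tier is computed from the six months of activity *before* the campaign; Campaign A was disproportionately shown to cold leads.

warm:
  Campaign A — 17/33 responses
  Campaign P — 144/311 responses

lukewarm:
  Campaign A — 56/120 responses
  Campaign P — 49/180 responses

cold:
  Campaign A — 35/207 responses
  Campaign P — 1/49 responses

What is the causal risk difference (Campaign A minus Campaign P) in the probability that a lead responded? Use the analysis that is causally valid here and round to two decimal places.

The imbalance in engagement tier arose from how leads were allocated, not from anything the campaign did; and engagement tier independently affects the outcome. The pooled gap is confounded — condition on engagement tier.
Adjusting over the population distribution of engagement tier: 0.382·(0.515−0.463) + 0.333·(0.467−0.272) + 0.284·(0.169−0.020) = +0.127.

+0.13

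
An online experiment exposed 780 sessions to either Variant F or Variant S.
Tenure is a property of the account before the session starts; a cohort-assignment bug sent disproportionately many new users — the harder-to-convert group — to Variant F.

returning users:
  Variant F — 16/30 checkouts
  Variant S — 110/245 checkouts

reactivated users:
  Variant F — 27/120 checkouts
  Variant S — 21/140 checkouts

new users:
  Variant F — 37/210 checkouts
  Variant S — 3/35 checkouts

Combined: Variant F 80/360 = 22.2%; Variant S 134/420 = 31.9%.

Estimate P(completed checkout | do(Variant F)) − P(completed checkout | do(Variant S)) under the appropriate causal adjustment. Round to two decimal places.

+0.08

Within every user tenure level Variant F has the higher rate, yet pooled Variant S does — Simpson's reversal.
The imbalance in user tenure arose from how sessions were allocated, not from anything the variant did; and user tenure independently affects the outcome. The pooled gap is confounded — condition on user tenure.
Adjusting over the population distribution of user tenure: 0.353·(0.533−0.449) + 0.333·(0.225−0.150) + 0.314·(0.176−0.086) = +0.083.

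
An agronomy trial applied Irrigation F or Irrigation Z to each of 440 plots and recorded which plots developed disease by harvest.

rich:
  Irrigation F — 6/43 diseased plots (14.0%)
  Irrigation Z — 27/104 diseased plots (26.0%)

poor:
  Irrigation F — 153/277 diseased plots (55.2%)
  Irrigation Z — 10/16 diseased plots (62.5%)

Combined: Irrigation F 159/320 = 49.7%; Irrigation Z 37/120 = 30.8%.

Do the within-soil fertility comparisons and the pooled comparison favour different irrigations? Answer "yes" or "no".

Within each soil fertility level (rich 14.0% vs 26.0%; poor 55.2% vs 62.5%), Irrigation F has the lower rate every time. Pooled: 49.7% vs 30.8% — Irrigation Z has the lower rate overall. The two comparisons disagree.

yes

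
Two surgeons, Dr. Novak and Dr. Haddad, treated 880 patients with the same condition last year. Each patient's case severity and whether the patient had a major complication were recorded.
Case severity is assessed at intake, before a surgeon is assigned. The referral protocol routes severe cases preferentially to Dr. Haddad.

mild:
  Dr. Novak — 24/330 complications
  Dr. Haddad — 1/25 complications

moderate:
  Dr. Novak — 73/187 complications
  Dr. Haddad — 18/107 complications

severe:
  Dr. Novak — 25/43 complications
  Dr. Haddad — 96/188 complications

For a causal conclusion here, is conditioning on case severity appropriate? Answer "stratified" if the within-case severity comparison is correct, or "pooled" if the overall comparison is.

Case severity differs across surgeons for reasons unrelated to any effect of the surgeon itself, and it separately predicts the outcome — a classic confounder. We must compare within case severity levels.
Within each level — mild: 7.3% vs 4.0%; moderate: 39.0% vs 16.8%; severe: 58.1% vs 51.1% — Dr. Haddad is lower every time.

stratified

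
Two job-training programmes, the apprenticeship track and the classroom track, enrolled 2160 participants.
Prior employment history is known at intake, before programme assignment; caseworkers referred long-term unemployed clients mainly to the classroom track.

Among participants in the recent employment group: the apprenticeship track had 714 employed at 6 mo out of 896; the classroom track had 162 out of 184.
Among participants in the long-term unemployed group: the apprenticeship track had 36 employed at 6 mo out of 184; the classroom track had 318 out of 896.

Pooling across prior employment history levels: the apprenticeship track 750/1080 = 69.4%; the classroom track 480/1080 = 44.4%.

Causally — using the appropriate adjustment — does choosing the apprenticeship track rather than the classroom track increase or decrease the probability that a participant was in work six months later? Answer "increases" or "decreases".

Prior employment history satisfies the back-door criterion: it is not a descendant of the programme, and it blocks the spurious path from programme to outcome. Adjusting for it (i.e., using the within-prior employment history rates) gives the causal effect.
Within each level — recent employment: 79.7% vs 88.0%; long-term unemployed: 19.6% vs 35.5% — the classroom track is higher every time.

decreases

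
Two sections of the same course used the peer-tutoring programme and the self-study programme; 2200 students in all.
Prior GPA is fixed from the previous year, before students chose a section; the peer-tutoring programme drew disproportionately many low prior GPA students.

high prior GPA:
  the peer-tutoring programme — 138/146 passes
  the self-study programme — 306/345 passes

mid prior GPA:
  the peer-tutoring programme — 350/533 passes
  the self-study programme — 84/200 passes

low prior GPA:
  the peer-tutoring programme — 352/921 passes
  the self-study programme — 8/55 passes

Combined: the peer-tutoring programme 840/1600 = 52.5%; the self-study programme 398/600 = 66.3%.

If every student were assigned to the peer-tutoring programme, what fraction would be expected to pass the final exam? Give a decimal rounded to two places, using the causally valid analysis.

0.60

The imbalance in prior GPA band arose from how students were allocated, not from anything the teaching method did; and prior GPA band independently affects the outcome. The pooled gap is confounded — condition on prior GPA band.
Standardising the peer-tutoring programme to the population prior GPA band mix: 0.223·138/146 + 0.333·350/533 + 0.444·352/921 = 0.599.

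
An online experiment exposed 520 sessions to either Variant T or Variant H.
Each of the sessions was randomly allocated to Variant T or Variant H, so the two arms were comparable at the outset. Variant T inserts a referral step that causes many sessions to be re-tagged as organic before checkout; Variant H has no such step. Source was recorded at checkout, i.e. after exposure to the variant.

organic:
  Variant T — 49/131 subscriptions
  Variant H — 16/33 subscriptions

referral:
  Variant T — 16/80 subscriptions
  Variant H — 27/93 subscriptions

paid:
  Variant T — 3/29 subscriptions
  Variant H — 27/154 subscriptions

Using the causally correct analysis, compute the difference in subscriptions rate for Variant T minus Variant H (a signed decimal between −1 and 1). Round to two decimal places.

Variant H is higher inside every traffic source stratum but Variant T is higher in aggregate. Whether to stratify depends on how traffic source relates to the variant.
Traffic source lies on the pathway variant → traffic source → outcome, so adjusting for it blocks the indirect effect. For the total causal effect of variant, use the unadjusted pooled rates.
The causal difference is the pooled difference: 0.283 − 0.250 = +0.033.

+0.03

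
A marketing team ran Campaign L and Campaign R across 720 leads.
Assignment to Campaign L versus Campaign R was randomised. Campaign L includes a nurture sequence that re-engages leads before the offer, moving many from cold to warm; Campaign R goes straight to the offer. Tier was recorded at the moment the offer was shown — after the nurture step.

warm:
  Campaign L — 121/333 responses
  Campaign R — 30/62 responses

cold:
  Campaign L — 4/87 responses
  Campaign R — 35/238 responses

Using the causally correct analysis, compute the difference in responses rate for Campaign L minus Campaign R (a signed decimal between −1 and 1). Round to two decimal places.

Engagement tier is downstream of the campaign. One should not condition on a consequence of treatment, so the overall rates are the right comparison.
The causal difference is the pooled difference: 0.298 − 0.217 = +0.081.

+0.08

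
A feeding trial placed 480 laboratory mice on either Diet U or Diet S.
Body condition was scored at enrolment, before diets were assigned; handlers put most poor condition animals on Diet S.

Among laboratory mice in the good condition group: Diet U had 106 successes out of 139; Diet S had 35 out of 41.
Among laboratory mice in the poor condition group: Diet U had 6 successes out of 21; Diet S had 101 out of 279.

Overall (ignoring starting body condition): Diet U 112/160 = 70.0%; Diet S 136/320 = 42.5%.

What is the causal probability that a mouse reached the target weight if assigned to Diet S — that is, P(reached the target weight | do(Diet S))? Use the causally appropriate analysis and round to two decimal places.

Nothing the diet does changes starting body condition; the imbalance is an allocation artefact. With starting body condition also predicting the outcome, the pooled figure is confounded, and the within-stratum comparison is the causal one.
Standardising Diet S to the population starting body condition mix: 0.375·35/41 + 0.625·101/279 = 0.546.

0.55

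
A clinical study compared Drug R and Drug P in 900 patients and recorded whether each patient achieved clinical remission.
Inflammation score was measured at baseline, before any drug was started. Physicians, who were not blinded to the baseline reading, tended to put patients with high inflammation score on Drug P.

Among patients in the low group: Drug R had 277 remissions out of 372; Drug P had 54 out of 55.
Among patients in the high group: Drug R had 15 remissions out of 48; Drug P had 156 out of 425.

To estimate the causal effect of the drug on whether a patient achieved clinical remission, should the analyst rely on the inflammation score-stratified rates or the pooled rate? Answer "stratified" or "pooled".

Drug P is higher inside every inflammation score stratum but Drug R is higher in aggregate. Whether to stratify depends on how inflammation score relates to the drug.
The imbalance in inflammation score arose from how patients were allocated, not from anything the drug did; and inflammation score independently affects the outcome. The pooled gap is confounded — condition on inflammation score.
Within each level — low: 74.5% vs 98.2%; high: 31.2% vs 36.7% — Drug P is higher every time.

stratified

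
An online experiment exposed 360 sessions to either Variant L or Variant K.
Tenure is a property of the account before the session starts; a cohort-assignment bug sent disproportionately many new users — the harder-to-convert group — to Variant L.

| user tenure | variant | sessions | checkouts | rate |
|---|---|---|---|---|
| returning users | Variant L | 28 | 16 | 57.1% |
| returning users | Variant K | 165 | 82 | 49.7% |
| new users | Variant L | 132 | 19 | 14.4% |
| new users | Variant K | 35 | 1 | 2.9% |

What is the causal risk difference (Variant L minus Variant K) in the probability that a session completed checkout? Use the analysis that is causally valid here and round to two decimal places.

+0.09

The imbalance in user tenure arose from how sessions were allocated, not from anything the variant did; and user tenure independently affects the outcome. The pooled gap is confounded — condition on user tenure.
Adjusting over the population distribution of user tenure: 0.536·(0.571−0.497) + 0.464·(0.144−0.029) = +0.093.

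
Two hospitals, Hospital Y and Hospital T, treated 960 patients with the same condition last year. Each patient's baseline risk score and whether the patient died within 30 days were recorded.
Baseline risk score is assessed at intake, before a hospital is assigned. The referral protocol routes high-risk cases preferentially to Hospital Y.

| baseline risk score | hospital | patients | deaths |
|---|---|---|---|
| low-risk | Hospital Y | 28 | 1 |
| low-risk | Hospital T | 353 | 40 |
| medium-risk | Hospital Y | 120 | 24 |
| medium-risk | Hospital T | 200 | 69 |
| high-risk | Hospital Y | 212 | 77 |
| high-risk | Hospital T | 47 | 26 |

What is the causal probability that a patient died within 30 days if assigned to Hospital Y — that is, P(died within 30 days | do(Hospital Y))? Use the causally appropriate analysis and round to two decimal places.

0.18

The stratified and pooled comparisons disagree (Hospital Y wins within each baseline risk score; Hospital T wins overall), so the answer turns on the causal role of baseline risk score.
Baseline risk score is set before the hospital has any effect — it is not caused by the hospital — and it independently drives the outcome. That makes it a confounder, so the causal comparison is within baseline risk score levels.
Standardising Hospital Y to the population baseline risk score mix: 0.397·1/28 + 0.333·24/120 + 0.270·77/212 = 0.179.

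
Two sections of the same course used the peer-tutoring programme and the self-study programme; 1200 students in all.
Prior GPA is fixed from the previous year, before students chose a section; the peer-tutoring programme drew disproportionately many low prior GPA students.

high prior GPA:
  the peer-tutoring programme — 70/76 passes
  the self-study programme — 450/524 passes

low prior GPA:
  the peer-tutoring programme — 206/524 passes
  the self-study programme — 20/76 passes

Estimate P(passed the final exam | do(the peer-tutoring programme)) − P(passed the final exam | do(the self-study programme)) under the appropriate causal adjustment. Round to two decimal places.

Since prior GPA band is a pre-existing factor (not a product of the teaching method) and it affects the outcome on its own, it is a confounder. The stratified rates, not the pooled rate, identify the causal effect.
Adjusting over the population distribution of prior GPA band: 0.500·(0.921−0.859) + 0.500·(0.393−0.263) = +0.096.

+0.10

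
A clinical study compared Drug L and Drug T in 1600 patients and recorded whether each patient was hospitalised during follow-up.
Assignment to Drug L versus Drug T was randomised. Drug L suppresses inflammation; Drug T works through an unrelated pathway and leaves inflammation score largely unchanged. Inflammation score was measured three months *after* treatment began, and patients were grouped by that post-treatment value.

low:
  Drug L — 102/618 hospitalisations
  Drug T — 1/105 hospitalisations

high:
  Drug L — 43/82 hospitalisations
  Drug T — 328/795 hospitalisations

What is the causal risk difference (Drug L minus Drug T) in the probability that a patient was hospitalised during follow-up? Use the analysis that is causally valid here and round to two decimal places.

The stratified and pooled comparisons disagree (Drug T wins within each inflammation score; Drug L wins overall), so the answer turns on the causal role of inflammation score.
Stratifying would compare drugs among patients the drugs themselves sorted into inflammation score groups — a form of selection on an intermediate. The unconditioned pooled rates give the total causal effect.
The causal difference is the pooled difference: 0.207 − 0.366 = -0.158.

-0.16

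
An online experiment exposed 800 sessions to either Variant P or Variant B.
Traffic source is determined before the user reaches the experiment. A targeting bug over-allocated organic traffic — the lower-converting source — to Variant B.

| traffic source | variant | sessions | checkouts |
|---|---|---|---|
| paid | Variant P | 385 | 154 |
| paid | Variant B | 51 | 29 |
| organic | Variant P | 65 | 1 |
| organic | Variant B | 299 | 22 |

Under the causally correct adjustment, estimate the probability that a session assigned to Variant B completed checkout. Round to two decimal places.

Traffic source is set before the variant has any effect — it is not caused by the variant — and it independently drives the outcome. That makes it a confounder, so the causal comparison is within traffic source levels.
Standardising Variant B to the population traffic source mix: 0.545·29/51 + 0.455·22/299 = 0.343.

0.34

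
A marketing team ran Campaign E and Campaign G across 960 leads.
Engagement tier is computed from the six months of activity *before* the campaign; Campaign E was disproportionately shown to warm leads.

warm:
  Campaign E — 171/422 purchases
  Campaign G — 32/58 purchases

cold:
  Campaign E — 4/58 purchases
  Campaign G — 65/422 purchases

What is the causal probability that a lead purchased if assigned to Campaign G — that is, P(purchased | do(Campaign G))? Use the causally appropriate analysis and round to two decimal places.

Nothing the campaign does changes engagement tier; the imbalance is an allocation artefact. With engagement tier also predicting the outcome, the pooled figure is confounded, and the within-stratum comparison is the causal one.
Standardising Campaign G to the population engagement tier mix: 0.500·32/58 + 0.500·65/422 = 0.353.

0.35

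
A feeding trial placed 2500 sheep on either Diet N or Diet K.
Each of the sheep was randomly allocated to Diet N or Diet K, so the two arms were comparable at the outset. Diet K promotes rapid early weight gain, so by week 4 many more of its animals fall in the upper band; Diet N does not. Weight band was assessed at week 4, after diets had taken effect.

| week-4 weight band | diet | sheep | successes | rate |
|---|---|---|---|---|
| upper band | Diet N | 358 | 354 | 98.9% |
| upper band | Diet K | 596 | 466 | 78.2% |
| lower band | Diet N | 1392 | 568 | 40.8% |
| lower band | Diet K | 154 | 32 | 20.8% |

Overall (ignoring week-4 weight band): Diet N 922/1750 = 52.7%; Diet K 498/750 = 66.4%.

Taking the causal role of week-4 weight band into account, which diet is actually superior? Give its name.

Diet K

Within every week-4 weight band level Diet N has the higher rate, yet pooled Diet K does — Simpson's reversal.
Week-4 weight band lies on the pathway diet → week-4 weight band → outcome, so adjusting for it blocks the indirect effect. For the total causal effect of diet, use the unadjusted pooled rates.
Pooled: Diet N 52.7% vs Diet K 66.4%; Diet K is higher overall.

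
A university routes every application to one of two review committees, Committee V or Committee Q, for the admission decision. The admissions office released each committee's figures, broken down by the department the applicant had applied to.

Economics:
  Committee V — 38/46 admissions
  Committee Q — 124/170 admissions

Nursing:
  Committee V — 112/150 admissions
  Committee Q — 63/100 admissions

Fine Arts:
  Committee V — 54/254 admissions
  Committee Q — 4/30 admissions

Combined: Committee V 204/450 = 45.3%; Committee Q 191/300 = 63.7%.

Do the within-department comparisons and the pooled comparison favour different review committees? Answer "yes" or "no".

Within each department level (Economics 82.6% vs 72.9%; Nursing 74.7% vs 63.0%; Fine Arts 21.3% vs 13.3%), Committee V has the higher rate every time. Pooled: 45.3% vs 63.7% — Committee Q has the higher rate overall. The two comparisons disagree.

yes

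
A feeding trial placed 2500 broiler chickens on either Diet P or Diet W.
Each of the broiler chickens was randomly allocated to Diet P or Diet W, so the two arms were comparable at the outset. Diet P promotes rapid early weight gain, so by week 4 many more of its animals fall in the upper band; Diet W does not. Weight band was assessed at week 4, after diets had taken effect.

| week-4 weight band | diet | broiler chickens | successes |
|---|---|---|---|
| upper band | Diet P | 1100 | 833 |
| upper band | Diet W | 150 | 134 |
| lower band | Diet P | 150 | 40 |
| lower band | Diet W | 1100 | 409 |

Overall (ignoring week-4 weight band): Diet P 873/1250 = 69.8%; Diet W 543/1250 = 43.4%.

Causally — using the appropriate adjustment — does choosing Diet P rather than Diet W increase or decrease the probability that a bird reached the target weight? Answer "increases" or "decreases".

increases

Within every week-4 weight band level Diet W has the higher rate, yet pooled Diet P does — Simpson's reversal.
Week-4 weight band is downstream of the diet. One should not condition on a consequence of treatment, so the overall rates are the right comparison.
Pooled: Diet P 69.8% vs Diet W 43.4%; Diet P is higher overall.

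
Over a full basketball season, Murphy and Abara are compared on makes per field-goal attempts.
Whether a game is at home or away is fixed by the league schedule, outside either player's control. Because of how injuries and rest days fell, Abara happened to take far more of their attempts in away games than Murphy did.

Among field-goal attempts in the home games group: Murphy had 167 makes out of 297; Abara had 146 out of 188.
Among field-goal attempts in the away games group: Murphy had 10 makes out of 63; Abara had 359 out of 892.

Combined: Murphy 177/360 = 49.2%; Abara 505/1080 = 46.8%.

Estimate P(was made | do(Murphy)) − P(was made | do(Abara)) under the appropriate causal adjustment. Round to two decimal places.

The game venue-specific comparison favours Abara throughout, but the pooled figures favour Murphy. The question is whether to condition on game venue.
Since game venue is a pre-existing factor (not a product of the player) and it affects the outcome on its own, it is a confounder. The stratified rates, not the pooled rate, identify the causal effect.
Adjusting over the population distribution of game venue: 0.337·(0.562−0.777) + 0.663·(0.159−0.402) = -0.234.

-0.23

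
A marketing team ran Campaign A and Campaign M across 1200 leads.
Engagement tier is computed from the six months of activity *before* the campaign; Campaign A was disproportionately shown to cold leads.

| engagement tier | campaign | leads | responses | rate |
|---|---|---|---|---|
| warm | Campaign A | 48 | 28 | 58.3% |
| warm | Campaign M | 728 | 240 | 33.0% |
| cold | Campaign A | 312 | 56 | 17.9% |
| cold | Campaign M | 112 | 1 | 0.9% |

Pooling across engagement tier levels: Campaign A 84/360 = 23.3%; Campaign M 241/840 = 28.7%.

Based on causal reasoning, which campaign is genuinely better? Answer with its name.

Engagement tier satisfies the back-door criterion: it is not a descendant of the campaign, and it blocks the spurious path from campaign to outcome. Adjusting for it (i.e., using the within-engagement tier rates) gives the causal effect.
Within each level — warm: 58.3% vs 33.0%; cold: 17.9% vs 0.9% — Campaign A is higher every time.

Campaign A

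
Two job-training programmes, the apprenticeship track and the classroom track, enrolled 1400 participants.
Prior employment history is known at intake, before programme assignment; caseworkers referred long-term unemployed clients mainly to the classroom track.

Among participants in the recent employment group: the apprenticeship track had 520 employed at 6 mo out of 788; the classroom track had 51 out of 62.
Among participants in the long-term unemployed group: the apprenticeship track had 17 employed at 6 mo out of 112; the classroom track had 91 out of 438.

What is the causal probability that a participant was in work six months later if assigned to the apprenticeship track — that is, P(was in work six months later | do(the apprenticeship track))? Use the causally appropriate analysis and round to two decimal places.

The prior employment history-specific comparison favours the classroom track throughout, but the pooled figures favour the apprenticeship track. The question is whether to condition on prior employment history.
Prior employment history differs across programmes for reasons unrelated to any effect of the programme itself, and it separately predicts the outcome — a classic confounder. We must compare within prior employment history levels.
Standardising the apprenticeship track to the population prior employment history mix: 0.607·520/788 + 0.393·17/112 = 0.460.

0.46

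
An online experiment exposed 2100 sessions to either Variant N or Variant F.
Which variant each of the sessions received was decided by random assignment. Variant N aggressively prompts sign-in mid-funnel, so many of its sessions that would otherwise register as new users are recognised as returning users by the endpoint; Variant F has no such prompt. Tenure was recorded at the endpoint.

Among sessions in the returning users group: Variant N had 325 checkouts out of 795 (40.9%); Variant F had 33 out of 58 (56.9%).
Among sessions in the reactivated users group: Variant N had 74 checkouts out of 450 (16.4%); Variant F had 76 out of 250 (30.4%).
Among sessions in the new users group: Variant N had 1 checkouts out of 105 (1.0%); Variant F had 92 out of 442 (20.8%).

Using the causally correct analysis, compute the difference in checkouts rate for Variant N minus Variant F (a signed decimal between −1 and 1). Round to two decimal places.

User tenure here is a post-treatment variable shaped by the variant; conditioning on it would introduce bias rather than remove it. The overall comparison is the causal one.
The causal difference is the pooled difference: 0.296 − 0.268 = +0.028.

+0.03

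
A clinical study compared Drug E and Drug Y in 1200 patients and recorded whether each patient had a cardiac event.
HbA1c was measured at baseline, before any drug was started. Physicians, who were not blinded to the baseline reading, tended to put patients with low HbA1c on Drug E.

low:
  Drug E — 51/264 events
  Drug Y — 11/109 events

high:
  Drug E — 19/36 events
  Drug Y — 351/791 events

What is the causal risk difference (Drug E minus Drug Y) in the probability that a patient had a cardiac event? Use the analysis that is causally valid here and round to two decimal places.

+0.09

HbA1c is set before the drug has any effect — it is not caused by the drug — and it independently drives the outcome. That makes it a confounder, so the causal comparison is within HbA1c levels.
Adjusting over the population distribution of HbA1c: 0.311·(0.193−0.101) + 0.689·(0.528−0.444) = +0.087.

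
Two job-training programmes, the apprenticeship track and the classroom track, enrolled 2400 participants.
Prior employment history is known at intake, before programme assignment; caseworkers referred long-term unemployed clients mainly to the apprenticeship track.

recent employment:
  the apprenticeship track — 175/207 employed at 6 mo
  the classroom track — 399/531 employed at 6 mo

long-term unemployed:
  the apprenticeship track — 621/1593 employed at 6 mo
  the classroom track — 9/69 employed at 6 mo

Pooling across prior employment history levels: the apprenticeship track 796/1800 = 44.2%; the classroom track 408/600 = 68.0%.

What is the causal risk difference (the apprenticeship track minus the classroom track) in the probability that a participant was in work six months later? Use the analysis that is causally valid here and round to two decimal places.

+0.21

Prior employment history is set before the programme has any effect — it is not caused by the programme — and it independently drives the outcome. That makes it a confounder, so the causal comparison is within prior employment history levels.
Adjusting over the population distribution of prior employment history: 0.307·(0.845−0.751) + 0.693·(0.390−0.130) = +0.209.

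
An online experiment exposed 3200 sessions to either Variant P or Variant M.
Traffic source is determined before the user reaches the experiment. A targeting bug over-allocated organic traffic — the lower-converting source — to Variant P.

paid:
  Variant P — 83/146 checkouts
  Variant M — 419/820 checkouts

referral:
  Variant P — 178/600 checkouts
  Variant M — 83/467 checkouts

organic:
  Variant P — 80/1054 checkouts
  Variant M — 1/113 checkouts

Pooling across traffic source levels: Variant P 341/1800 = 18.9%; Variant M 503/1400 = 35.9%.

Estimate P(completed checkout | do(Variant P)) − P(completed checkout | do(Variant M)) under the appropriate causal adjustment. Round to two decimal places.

Variant P is higher inside every traffic source stratum but Variant M is higher in aggregate. Whether to stratify depends on how traffic source relates to the variant.
Traffic source satisfies the back-door criterion: it is not a descendant of the variant, and it blocks the spurious path from variant to outcome. Adjusting for it (i.e., using the within-traffic source rates) gives the causal effect.
Adjusting over the population distribution of traffic source: 0.302·(0.568−0.511) + 0.333·(0.297−0.178) + 0.365·(0.076−0.009) = +0.081.

+0.08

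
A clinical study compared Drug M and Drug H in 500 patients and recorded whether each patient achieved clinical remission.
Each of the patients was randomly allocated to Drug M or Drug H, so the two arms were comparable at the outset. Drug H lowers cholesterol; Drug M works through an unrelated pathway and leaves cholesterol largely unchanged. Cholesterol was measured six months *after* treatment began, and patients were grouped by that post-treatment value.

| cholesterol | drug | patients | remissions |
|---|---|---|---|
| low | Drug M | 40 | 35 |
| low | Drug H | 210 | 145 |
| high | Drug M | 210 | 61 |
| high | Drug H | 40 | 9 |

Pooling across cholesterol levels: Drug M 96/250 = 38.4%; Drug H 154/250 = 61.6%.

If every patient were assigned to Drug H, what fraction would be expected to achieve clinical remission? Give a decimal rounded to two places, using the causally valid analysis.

The distribution of cholesterol is itself part of what the drug does — it is an intermediate outcome. Holding it fixed would remove that part of the effect; the total effect is the pooled difference.
So P(outcome | do(Drug H)) is just the pooled rate for Drug H: 154/250 = 0.616.

0.62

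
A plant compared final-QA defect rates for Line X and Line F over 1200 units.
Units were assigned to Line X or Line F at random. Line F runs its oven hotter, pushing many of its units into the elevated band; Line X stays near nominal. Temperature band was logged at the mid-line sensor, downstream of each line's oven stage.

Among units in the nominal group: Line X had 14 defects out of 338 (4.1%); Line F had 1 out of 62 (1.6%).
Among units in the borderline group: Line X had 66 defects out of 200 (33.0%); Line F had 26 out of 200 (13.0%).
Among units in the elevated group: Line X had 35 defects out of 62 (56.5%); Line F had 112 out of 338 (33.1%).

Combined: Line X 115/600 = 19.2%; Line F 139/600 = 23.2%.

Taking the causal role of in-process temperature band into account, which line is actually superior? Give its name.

Line X

The stratified and pooled comparisons disagree (Line F wins within each in-process temperature band; Line X wins overall), so the answer turns on the causal role of in-process temperature band.
In-process temperature band is recorded after the line and is itself shifted by it — it sits on the causal path from line to outcome. Conditioning on a mediator would strip out part of the effect we want; the pooled comparison gives the total causal effect.
Pooled: Line X 19.2% vs Line F 23.2%; Line X is lower overall.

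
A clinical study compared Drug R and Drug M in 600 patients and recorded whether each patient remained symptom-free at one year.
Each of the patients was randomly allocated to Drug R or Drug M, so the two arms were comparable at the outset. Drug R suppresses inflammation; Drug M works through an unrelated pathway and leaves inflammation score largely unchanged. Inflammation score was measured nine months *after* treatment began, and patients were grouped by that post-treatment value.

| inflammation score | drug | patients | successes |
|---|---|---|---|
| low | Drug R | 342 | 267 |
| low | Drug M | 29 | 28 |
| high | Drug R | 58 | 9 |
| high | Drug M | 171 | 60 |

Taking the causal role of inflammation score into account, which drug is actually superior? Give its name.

Inflammation score here is a post-treatment variable shaped by the drug; conditioning on it would introduce bias rather than remove it. The overall comparison is the causal one.
Pooled: Drug R 69.0% vs Drug M 44.0%; Drug R is higher overall.

Drug R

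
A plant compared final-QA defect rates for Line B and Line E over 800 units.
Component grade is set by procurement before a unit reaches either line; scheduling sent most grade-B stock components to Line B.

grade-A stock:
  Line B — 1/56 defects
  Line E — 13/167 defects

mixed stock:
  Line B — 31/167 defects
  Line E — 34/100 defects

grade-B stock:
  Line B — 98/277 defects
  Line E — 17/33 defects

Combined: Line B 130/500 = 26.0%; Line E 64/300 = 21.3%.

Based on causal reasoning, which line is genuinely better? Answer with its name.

Line B

Component grade differs across lines for reasons unrelated to any effect of the line itself, and it separately predicts the outcome — a classic confounder. We must compare within component grade levels.
Within each level — grade-A stock: 1.8% vs 7.8%; mixed stock: 18.6% vs 34.0%; grade-B stock: 35.4% vs 51.5% — Line B is lower every time.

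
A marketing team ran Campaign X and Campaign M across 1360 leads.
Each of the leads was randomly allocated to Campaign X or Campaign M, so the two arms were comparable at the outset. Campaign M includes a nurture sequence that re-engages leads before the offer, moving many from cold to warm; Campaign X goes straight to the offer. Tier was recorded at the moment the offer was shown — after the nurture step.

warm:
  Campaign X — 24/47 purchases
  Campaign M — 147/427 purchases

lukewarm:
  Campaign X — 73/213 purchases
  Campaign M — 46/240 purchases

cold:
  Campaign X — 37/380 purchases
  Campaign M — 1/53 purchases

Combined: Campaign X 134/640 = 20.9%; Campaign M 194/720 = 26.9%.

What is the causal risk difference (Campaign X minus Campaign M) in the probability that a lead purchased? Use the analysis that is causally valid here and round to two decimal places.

Because the campaign influences engagement tier, engagement tier is a post-treatment mediator, not a confounder. Stratifying on it would bias the estimate; the causal effect is the crude pooled difference.
The causal difference is the pooled difference: 0.209 − 0.269 = -0.060.

-0.06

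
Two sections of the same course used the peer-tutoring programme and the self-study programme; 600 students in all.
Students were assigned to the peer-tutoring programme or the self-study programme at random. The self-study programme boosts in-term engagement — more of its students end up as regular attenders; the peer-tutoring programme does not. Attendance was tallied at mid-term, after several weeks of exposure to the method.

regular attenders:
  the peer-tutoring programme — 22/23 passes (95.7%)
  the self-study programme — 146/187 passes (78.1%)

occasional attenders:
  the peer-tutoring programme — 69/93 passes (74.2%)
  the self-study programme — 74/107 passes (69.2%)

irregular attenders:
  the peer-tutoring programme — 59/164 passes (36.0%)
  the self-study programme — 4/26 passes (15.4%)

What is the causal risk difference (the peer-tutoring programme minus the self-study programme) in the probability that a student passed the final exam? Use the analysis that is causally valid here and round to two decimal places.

Within every mid-term attendance level the peer-tutoring programme has the higher rate, yet pooled the self-study programme does — Simpson's reversal.
Mid-term attendance is downstream of the teaching method. One should not condition on a consequence of treatment, so the overall rates are the right comparison.
The causal difference is the pooled difference: 0.536 − 0.700 = -0.164.

-0.16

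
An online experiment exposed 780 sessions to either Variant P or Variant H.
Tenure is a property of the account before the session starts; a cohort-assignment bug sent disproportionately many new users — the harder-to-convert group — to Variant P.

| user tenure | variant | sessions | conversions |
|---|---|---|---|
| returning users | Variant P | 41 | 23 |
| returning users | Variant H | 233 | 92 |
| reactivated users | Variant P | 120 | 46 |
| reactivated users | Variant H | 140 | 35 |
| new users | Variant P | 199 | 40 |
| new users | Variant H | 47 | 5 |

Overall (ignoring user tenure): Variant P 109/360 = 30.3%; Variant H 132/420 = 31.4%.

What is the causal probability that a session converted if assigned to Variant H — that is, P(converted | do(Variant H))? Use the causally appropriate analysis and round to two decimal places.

0.26

The stratified and pooled comparisons disagree (Variant P wins within each user tenure; Variant H wins overall), so the answer turns on the causal role of user tenure.
Since user tenure is a pre-existing factor (not a product of the variant) and it affects the outcome on its own, it is a confounder. The stratified rates, not the pooled rate, identify the causal effect.
Standardising Variant H to the population user tenure mix: 0.351·92/233 + 0.333·35/140 + 0.315·5/47 = 0.256.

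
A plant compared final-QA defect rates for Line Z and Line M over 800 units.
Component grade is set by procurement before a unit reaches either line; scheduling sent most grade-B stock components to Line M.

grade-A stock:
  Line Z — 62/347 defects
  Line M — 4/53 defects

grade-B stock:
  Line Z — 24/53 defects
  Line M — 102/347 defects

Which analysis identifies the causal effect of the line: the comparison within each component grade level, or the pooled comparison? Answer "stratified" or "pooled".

stratified

Component grade satisfies the back-door criterion: it is not a descendant of the line, and it blocks the spurious path from line to outcome. Adjusting for it (i.e., using the within-component grade rates) gives the causal effect.
Within each level — grade-A stock: 17.9% vs 7.5%; grade-B stock: 45.3% vs 29.4% — Line M is lower every time.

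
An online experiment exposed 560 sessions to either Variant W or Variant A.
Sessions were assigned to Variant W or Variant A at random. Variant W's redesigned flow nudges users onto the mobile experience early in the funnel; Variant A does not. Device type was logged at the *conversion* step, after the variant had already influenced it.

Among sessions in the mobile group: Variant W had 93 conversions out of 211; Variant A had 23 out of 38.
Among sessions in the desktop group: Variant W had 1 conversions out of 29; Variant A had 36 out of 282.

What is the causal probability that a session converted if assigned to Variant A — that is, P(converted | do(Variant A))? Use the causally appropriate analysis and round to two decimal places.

Within every device type level Variant A has the higher rate, yet pooled Variant W does — Simpson's reversal.
The distribution of device type is itself part of what the variant does — it is an intermediate outcome. Holding it fixed would remove that part of the effect; the total effect is the pooled difference.
So P(outcome | do(Variant A)) is just the pooled rate for Variant A: 59/320 = 0.184.

0.18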